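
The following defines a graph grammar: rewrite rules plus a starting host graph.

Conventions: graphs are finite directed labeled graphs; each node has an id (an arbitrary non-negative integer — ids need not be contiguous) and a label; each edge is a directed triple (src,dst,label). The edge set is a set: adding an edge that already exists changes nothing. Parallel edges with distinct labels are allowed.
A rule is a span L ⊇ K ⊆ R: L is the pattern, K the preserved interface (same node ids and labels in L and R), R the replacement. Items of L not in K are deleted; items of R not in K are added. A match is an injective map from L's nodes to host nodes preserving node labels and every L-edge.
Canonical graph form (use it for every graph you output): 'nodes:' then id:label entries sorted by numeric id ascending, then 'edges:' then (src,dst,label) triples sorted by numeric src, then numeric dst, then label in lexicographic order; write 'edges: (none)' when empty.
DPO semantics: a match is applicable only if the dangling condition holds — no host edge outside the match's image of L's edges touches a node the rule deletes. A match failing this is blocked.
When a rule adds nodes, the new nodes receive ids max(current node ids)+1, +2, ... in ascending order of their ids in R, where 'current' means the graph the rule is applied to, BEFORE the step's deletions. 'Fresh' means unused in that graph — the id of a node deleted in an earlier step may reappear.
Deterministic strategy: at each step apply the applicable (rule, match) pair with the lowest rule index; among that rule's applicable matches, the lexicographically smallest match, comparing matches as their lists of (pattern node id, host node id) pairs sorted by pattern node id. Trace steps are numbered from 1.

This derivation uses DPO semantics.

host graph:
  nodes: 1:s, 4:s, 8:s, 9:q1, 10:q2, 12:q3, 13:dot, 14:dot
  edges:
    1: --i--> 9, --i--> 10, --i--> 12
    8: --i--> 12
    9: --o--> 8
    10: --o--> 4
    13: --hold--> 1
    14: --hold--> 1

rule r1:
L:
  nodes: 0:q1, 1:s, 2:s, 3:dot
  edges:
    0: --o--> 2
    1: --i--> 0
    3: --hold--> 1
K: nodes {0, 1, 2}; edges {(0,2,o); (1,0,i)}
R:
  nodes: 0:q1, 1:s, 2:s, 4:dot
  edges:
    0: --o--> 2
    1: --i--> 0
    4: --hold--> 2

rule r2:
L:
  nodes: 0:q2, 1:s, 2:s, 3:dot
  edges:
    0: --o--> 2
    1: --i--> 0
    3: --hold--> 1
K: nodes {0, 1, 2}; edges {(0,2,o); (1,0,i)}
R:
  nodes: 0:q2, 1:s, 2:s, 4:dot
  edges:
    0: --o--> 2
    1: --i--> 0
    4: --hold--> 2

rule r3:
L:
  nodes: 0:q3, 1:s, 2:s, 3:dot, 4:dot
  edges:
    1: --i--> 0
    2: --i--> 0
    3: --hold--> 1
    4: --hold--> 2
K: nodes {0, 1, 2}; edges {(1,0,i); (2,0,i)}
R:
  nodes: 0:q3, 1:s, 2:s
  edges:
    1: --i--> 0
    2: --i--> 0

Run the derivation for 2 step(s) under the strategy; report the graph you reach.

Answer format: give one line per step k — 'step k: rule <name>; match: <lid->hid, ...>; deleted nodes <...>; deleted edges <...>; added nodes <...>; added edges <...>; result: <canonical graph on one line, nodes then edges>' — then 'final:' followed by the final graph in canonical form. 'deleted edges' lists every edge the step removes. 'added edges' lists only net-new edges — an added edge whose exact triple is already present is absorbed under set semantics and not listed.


step 1: rule r1; match: 0->9, 1->1, 2->8, 3->13; deleted nodes 13; deleted edges (13,1,hold); added nodes 15; added edges (15,8,hold); result: nodes: 1:s, 4:s, 8:s, 9:q1, 10:q2, 12:q3, 14:dot, 15:dot edges: (1,9,i); (1,10,i); (1,12,i); (8,12,i); (9,8,o); (10,4,o); (14,1,hold); (15,8,hold)
step 2: rule r1; match: 0->9, 1->1, 2->8, 3->14; deleted nodes 14; deleted edges (14,1,hold); added nodes 16; added edges (16,8,hold); result: nodes: 1:s, 4:s, 8:s, 9:q1, 10:q2, 12:q3, 15:dot, 16:dot edges: (1,9,i); (1,10,i); (1,12,i); (8,12,i); (9,8,o); (10,4,o); (15,8,hold); (16,8,hold)
final:
nodes: 1:s, 4:s, 8:s, 9:q1, 10:q2, 12:q3, 15:dot, 16:dot
edges: (1,9,i); (1,10,i); (1,12,i); (8,12,i); (9,8,o); (10,4,o); (15,8,hold); (16,8,hold)


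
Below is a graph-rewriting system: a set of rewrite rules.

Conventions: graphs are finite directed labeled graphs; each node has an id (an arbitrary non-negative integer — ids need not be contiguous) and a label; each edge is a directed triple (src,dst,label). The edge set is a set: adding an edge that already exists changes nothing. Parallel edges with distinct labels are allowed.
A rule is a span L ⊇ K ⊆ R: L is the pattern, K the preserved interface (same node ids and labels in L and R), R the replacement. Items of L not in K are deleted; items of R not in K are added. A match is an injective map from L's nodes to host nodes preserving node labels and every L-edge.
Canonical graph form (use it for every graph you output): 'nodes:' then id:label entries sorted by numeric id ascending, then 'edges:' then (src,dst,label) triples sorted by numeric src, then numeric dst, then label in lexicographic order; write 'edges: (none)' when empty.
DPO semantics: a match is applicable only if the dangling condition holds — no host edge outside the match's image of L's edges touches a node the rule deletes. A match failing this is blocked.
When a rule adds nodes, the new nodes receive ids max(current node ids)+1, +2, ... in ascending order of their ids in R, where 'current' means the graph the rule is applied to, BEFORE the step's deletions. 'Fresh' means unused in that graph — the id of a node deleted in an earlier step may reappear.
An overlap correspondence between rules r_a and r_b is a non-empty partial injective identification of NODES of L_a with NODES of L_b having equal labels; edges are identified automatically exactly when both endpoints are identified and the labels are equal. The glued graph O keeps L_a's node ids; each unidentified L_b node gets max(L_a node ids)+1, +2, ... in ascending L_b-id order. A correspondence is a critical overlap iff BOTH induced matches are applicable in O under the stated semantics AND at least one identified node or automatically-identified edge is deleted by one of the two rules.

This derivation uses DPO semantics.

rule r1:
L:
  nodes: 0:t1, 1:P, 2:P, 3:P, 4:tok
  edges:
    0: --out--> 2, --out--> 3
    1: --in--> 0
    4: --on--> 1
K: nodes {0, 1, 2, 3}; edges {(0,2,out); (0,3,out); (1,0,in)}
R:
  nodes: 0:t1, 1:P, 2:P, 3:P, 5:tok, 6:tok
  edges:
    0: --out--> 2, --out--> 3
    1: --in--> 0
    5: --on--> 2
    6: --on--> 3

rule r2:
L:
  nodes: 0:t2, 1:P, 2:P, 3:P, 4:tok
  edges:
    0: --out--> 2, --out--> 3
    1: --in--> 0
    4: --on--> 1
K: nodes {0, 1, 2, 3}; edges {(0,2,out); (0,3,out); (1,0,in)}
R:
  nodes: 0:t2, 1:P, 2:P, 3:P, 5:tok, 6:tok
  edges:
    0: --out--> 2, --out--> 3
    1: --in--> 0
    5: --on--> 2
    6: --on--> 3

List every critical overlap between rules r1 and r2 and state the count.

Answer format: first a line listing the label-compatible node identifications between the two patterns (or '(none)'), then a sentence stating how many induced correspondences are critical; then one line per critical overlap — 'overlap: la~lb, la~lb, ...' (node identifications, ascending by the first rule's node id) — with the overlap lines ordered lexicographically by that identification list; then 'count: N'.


label-compatible node identifications between L(r1) and L(r2): 1~1, 1~2, 1~3, 2~1, 2~2, 2~3, 3~1, 3~2, 3~3, 4~4
7 of the induced correspondences are critical overlaps of r1 and r2.
overlap: 1~1, 2~2, 3~3, 4~4
overlap: 1~1, 2~2, 4~4
overlap: 1~1, 2~3, 3~2, 4~4
overlap: 1~1, 2~3, 4~4
overlap: 1~1, 3~2, 4~4
overlap: 1~1, 3~3, 4~4
overlap: 1~1, 4~4
count: 7


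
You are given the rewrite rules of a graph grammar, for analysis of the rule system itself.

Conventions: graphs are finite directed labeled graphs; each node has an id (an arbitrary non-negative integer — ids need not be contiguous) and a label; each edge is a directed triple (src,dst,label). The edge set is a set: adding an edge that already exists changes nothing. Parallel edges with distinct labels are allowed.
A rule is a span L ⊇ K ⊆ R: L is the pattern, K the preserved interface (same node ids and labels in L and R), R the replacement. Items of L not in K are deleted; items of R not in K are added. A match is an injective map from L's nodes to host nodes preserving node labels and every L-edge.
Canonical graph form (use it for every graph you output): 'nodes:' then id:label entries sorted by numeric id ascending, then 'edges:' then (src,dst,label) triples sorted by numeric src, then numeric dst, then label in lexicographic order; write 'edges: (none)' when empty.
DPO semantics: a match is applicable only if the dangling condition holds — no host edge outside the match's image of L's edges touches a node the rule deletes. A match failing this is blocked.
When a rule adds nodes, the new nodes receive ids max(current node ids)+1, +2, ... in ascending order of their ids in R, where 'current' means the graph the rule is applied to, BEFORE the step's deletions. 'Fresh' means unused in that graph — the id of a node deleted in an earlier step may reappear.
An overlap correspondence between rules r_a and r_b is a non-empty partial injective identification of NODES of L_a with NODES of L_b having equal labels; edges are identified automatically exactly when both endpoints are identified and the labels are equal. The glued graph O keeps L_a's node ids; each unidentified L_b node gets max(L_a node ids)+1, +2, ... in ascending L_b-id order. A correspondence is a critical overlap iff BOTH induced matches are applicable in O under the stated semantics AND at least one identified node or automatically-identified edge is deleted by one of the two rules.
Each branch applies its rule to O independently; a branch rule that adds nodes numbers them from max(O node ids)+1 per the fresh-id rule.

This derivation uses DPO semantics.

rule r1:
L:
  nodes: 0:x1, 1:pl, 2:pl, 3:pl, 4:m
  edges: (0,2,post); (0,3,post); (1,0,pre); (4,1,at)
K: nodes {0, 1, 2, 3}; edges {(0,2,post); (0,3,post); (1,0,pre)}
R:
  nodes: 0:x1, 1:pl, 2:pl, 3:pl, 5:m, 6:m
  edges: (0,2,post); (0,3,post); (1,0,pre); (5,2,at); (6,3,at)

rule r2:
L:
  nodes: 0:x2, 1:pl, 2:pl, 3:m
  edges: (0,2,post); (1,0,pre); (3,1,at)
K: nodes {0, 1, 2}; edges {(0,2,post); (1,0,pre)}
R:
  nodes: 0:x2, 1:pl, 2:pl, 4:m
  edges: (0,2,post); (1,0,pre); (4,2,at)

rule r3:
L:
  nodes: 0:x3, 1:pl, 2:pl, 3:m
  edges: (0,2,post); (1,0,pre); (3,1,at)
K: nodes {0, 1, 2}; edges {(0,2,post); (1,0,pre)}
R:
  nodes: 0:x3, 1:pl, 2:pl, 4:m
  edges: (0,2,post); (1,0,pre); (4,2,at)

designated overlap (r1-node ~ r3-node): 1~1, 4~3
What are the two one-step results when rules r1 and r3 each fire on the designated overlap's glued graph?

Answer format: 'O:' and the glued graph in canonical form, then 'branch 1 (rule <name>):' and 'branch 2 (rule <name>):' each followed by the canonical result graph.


O:
nodes: 0:x1, 1:pl, 2:pl, 3:pl, 4:m, 5:x3, 6:pl
edges: (0,2,post); (0,3,post); (1,0,pre); (1,5,pre); (4,1,at); (5,6,post)
branch 1 (rule r1):
nodes: 0:x1, 1:pl, 2:pl, 3:pl, 5:x3, 6:pl, 7:m, 8:m
edges: (0,2,post); (0,3,post); (1,0,pre); (1,5,pre); (5,6,post); (7,2,at); (8,3,at)
branch 2 (rule r3):
nodes: 0:x1, 1:pl, 2:pl, 3:pl, 5:x3, 6:pl, 7:m
edges: (0,2,post); (0,3,post); (1,0,pre); (1,5,pre); (5,6,post); (7,6,at)


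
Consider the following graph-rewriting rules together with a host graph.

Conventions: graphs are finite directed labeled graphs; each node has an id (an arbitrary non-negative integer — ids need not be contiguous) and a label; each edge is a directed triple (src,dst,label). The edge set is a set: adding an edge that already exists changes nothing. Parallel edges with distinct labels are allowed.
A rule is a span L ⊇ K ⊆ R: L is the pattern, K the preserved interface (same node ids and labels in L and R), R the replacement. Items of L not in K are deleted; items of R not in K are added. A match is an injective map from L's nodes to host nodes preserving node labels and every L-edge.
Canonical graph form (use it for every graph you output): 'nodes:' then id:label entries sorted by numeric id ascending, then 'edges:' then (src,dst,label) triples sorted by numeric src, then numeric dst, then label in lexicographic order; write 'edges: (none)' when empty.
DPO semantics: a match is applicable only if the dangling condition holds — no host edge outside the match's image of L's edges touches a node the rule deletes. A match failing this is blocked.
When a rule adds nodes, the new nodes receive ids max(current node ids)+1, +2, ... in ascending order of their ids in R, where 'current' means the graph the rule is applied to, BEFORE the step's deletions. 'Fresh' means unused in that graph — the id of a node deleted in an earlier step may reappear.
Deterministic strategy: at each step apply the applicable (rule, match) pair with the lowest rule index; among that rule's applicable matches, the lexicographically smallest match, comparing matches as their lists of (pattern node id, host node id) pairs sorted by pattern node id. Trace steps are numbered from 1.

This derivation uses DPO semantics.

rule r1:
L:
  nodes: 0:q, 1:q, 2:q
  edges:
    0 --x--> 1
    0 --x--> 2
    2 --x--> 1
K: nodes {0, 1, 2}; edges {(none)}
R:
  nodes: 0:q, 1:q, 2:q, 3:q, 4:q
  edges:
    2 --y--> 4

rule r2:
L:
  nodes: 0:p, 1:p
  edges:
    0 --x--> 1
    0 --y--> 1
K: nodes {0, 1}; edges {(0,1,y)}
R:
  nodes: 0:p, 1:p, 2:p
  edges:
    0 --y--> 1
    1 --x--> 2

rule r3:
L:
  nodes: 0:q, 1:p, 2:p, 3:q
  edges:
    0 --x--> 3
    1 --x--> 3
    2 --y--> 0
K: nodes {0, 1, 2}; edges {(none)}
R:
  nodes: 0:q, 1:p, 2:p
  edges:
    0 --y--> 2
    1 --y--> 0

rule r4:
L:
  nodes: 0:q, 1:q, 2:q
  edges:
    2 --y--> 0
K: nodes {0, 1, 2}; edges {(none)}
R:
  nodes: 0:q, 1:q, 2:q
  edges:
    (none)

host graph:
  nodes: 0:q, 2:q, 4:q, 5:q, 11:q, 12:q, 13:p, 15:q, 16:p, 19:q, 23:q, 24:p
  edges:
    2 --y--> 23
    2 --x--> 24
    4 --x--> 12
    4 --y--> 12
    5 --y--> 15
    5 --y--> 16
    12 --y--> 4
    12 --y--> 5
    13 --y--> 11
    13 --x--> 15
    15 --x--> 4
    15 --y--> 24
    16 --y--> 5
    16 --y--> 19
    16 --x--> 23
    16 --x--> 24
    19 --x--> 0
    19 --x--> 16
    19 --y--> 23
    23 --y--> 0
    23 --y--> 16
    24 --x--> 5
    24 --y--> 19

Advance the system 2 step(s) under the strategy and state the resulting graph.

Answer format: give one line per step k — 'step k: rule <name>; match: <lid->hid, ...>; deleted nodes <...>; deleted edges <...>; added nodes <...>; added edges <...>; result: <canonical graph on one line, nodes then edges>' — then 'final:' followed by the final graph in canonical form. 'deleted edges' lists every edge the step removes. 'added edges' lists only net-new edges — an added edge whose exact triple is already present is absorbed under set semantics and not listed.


step 1: rule r4; match: 0->0, 1->2, 2->23; deleted nodes (none); deleted edges (23,0,y); added nodes (none); added edges (none); result: nodes: 0:q, 2:q, 4:q, 5:q, 11:q, 12:q, 13:p, 15:q, 16:p, 19:q, 23:q, 24:p edges: (2,23,y); (2,24,x); (4,12,x); (4,12,y); (5,15,y); (5,16,y); (12,4,y); (12,5,y); (13,11,y); (13,15,x); (15,4,x); (15,24,y); (16,5,y); (16,19,y); (16,23,x); (16,24,x); (19,0,x); (19,16,x); (19,23,y); (23,16,y); (24,5,x); (24,19,y)
step 2: rule r4; match: 0->4, 1->0, 2->12; deleted nodes (none); deleted edges (12,4,y); added nodes (none); added edges (none); result: nodes: 0:q, 2:q, 4:q, 5:q, 11:q, 12:q, 13:p, 15:q, 16:p, 19:q, 23:q, 24:p edges: (2,23,y); (2,24,x); (4,12,x); (4,12,y); (5,15,y); (5,16,y); (12,5,y); (13,11,y); (13,15,x); (15,4,x); (15,24,y); (16,5,y); (16,19,y); (16,23,x); (16,24,x); (19,0,x); (19,16,x); (19,23,y); (23,16,y); (24,5,x); (24,19,y)
final:
nodes: 0:q, 2:q, 4:q, 5:q, 11:q, 12:q, 13:p, 15:q, 16:p, 19:q, 23:q, 24:p
edges: (2,23,y); (2,24,x); (4,12,x); (4,12,y); (5,15,y); (5,16,y); (12,5,y); (13,11,y); (13,15,x); (15,4,x); (15,24,y); (16,5,y); (16,19,y); (16,23,x); (16,24,x); (19,0,x); (19,16,x); (19,23,y); (23,16,y); (24,5,x); (24,19,y)


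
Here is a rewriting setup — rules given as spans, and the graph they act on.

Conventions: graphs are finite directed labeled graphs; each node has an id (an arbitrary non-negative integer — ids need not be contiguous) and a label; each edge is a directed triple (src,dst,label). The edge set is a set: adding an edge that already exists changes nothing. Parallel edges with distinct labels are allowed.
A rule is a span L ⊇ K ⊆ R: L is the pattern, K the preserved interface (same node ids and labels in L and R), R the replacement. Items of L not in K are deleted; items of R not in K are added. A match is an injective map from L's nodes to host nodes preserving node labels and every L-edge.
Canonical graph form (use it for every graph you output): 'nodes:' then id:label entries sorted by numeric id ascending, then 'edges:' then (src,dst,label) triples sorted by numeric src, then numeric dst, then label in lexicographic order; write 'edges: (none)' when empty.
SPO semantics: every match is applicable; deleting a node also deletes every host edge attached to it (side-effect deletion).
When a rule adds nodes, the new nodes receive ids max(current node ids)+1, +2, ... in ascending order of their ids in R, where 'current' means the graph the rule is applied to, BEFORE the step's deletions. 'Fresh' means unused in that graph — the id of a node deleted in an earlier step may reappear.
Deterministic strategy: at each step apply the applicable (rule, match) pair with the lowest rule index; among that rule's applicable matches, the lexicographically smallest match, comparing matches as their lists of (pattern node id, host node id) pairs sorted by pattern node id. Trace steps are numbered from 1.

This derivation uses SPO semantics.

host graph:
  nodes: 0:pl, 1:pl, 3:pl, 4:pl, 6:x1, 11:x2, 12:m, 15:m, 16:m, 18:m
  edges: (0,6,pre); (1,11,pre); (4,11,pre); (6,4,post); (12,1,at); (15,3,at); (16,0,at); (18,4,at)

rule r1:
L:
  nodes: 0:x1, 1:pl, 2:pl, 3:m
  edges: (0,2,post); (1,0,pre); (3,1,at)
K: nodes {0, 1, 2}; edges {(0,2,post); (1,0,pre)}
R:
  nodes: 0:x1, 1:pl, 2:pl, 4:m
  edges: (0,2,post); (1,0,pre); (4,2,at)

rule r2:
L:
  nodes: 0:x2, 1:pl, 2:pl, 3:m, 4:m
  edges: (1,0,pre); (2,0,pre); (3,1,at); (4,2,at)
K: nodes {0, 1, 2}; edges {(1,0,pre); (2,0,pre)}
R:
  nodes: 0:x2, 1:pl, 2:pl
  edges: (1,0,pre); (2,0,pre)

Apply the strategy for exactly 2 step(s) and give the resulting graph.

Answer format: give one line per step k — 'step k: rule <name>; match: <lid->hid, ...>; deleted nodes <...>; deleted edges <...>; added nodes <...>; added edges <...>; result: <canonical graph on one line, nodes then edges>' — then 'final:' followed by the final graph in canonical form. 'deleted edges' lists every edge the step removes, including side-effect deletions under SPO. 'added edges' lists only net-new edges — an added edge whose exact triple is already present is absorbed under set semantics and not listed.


step 1: rule r1; match: 0->6, 1->0, 2->4, 3->16; deleted nodes 16; deleted edges (16,0,at); added nodes 19; added edges (19,4,at); result: nodes: 0:pl, 1:pl, 3:pl, 4:pl, 6:x1, 11:x2, 12:m, 15:m, 18:m, 19:m edges: (0,6,pre); (1,11,pre); (4,11,pre); (6,4,post); (12,1,at); (15,3,at); (18,4,at); (19,4,at)
step 2: rule r2; match: 0->11, 1->1, 2->4, 3->12, 4->18; deleted nodes 12, 18; deleted edges (12,1,at); (18,4,at); added nodes (none); added edges (none); result: nodes: 0:pl, 1:pl, 3:pl, 4:pl, 6:x1, 11:x2, 15:m, 19:m edges: (0,6,pre); (1,11,pre); (4,11,pre); (6,4,post); (15,3,at); (19,4,at)
final:
nodes: 0:pl, 1:pl, 3:pl, 4:pl, 6:x1, 11:x2, 15:m, 19:m
edges: (0,6,pre); (1,11,pre); (4,11,pre); (6,4,post); (15,3,at); (19,4,at)


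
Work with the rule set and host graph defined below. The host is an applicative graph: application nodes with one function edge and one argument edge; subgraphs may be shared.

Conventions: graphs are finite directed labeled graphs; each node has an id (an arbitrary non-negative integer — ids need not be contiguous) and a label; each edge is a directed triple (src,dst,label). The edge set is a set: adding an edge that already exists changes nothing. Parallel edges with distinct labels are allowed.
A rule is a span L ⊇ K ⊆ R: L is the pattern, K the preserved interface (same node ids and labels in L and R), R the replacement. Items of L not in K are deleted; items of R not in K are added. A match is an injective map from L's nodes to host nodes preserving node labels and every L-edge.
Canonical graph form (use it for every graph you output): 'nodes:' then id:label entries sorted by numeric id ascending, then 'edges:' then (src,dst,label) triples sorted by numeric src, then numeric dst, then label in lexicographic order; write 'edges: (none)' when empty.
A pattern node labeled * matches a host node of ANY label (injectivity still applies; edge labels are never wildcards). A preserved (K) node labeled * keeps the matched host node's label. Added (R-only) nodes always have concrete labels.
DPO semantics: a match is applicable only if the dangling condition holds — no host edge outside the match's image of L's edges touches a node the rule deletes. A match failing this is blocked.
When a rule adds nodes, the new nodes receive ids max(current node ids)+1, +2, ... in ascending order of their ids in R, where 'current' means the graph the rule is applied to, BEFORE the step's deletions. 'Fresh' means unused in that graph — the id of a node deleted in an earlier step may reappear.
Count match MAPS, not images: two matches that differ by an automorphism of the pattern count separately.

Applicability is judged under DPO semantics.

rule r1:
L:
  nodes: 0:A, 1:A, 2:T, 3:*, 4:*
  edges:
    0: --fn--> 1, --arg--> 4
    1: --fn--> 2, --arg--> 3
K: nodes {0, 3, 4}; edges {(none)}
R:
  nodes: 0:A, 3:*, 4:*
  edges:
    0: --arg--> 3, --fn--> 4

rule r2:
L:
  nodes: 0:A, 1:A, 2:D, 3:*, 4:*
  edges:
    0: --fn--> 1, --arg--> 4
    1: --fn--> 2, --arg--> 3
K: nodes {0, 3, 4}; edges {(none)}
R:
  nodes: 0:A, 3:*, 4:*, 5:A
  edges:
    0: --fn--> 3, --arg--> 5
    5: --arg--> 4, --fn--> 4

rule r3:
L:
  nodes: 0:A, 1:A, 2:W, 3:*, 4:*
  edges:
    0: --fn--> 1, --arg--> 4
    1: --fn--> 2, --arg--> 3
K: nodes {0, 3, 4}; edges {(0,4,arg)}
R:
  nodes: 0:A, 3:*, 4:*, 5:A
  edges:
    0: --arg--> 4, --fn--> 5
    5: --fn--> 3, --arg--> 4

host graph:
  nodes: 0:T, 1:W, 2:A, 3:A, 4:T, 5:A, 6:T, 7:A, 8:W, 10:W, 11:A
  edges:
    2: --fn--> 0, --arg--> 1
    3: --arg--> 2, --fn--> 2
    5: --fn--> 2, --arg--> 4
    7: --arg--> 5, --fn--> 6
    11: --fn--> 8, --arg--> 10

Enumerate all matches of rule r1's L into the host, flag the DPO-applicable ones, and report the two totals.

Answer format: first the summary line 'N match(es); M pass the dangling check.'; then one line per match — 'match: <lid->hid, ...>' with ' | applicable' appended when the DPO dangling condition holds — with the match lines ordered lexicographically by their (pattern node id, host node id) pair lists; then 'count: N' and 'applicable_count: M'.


1 match(es); 0 pass the dangling check.
match: 0->5, 1->2, 2->0, 3->1, 4->4
count: 1
applicable_count: 0


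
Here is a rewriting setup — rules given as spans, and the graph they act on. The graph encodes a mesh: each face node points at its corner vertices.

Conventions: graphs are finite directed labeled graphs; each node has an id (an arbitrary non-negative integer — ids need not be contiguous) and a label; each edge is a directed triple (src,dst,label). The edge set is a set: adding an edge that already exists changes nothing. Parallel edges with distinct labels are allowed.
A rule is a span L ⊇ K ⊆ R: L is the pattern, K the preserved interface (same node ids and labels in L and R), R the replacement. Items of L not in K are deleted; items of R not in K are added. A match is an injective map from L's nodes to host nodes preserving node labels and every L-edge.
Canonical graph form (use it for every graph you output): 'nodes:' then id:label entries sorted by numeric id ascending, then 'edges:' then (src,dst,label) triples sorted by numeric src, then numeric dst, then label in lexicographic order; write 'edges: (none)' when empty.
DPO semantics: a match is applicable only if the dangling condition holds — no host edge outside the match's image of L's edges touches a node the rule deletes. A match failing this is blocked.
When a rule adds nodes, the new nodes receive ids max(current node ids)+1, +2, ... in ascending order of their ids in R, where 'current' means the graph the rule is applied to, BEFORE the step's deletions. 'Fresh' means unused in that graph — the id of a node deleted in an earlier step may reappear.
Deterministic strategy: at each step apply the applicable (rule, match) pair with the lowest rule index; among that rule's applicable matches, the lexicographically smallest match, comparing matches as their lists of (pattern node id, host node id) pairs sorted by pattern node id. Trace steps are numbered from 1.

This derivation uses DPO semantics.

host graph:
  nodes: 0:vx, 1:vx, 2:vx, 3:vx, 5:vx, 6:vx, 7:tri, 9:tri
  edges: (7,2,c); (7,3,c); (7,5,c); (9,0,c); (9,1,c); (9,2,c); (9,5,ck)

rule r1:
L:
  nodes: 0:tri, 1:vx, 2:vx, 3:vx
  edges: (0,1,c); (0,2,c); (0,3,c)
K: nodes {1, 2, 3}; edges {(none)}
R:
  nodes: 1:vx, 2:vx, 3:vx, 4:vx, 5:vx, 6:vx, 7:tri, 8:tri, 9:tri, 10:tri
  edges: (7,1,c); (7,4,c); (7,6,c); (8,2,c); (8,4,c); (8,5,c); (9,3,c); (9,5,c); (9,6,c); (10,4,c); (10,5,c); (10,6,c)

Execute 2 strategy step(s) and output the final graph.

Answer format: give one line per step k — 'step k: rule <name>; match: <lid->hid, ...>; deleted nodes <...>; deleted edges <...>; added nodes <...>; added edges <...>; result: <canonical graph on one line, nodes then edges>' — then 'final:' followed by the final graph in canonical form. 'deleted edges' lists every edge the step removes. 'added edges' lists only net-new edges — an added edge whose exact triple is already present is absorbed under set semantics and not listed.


step 1: rule r1; match: 0->7, 1->2, 2->3, 3->5; deleted nodes 7; deleted edges (7,2,c); (7,3,c); (7,5,c); added nodes 10, 11, 12, 13, 14, 15, 16; added edges (13,2,c); (13,10,c); (13,12,c); (14,3,c); (14,10,c); (14,11,c); (15,5,c); (15,11,c); (15,12,c); (16,10,c); (16,11,c); (16,12,c); result: nodes: 0:vx, 1:vx, 2:vx, 3:vx, 5:vx, 6:vx, 9:tri, 10:vx, 11:vx, 12:vx, 13:tri, 14:tri, 15:tri, 16:tri edges: (9,0,c); (9,1,c); (9,2,c); (9,5,ck); (13,2,c); (13,10,c); (13,12,c); (14,3,c); (14,10,c); (14,11,c); (15,5,c); (15,11,c); (15,12,c); (16,10,c); (16,11,c); (16,12,c)
step 2: rule r1; match: 0->13, 1->2, 2->10, 3->12; deleted nodes 13; deleted edges (13,2,c); (13,10,c); (13,12,c); added nodes 17, 18, 19, 20, 21, 22, 23; added edges (20,2,c); (20,17,c); (20,19,c); (21,10,c); (21,17,c); (21,18,c); (22,12,c); (22,18,c); (22,19,c); (23,17,c); (23,18,c); (23,19,c); result: nodes: 0:vx, 1:vx, 2:vx, 3:vx, 5:vx, 6:vx, 9:tri, 10:vx, 11:vx, 12:vx, 14:tri, 15:tri, 16:tri, 17:vx, 18:vx, 19:vx, 20:tri, 21:tri, 22:tri, 23:tri edges: (9,0,c); (9,1,c); (9,2,c); (9,5,ck); (14,3,c); (14,10,c); (14,11,c); (15,5,c); (15,11,c); (15,12,c); (16,10,c); (16,11,c); (16,12,c); (20,2,c); (20,17,c); (20,19,c); (21,10,c); (21,17,c); (21,18,c); (22,12,c); (22,18,c); (22,19,c); (23,17,c); (23,18,c); (23,19,c)
final:
nodes: 0:vx, 1:vx, 2:vx, 3:vx, 5:vx, 6:vx, 9:tri, 10:vx, 11:vx, 12:vx, 14:tri, 15:tri, 16:tri, 17:vx, 18:vx, 19:vx, 20:tri, 21:tri, 22:tri, 23:tri
edges: (9,0,c); (9,1,c); (9,2,c); (9,5,ck); (14,3,c); (14,10,c); (14,11,c); (15,5,c); (15,11,c); (15,12,c); (16,10,c); (16,11,c); (16,12,c); (20,2,c); (20,17,c); (20,19,c); (21,10,c); (21,17,c); (21,18,c); (22,12,c); (22,18,c); (22,19,c); (23,17,c); (23,18,c); (23,19,c)


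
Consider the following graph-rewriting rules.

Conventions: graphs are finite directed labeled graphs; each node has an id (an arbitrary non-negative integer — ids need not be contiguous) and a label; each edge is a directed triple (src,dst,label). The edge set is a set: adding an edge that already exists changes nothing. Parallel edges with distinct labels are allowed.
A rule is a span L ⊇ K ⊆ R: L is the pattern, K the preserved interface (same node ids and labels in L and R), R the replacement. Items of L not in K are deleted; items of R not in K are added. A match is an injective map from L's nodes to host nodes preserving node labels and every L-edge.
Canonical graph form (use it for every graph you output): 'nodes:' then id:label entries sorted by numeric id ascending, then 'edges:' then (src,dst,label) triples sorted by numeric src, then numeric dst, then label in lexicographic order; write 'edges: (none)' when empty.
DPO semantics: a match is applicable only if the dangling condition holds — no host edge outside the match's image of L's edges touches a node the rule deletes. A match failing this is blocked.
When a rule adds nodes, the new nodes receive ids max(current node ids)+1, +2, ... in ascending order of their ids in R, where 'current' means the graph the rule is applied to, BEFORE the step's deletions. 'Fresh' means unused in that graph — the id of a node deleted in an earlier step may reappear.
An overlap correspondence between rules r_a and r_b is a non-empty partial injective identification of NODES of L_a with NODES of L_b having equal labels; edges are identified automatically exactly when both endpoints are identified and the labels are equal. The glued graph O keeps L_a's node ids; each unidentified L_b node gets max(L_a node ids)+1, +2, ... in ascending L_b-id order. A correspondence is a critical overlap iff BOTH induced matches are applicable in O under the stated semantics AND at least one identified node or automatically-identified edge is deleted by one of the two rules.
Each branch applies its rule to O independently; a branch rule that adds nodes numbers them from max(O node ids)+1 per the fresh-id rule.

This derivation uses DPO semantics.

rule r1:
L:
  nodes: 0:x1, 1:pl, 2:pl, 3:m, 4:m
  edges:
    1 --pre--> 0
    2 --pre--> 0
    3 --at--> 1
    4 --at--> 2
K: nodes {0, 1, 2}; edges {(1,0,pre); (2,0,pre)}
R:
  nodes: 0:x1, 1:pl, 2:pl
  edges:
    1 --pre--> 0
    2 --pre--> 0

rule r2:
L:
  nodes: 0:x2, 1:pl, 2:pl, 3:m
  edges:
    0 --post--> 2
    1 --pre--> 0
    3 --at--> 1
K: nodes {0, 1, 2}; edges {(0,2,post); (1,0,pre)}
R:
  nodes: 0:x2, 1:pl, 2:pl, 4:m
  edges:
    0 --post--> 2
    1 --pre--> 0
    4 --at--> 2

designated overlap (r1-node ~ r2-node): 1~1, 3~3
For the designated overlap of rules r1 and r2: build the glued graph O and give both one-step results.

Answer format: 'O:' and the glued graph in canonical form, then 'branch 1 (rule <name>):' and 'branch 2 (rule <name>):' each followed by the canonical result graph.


O:
nodes: 0:x1, 1:pl, 2:pl, 3:m, 4:m, 5:x2, 6:pl
edges: (1,0,pre); (1,5,pre); (2,0,pre); (3,1,at); (4,2,at); (5,6,post)
branch 1 (rule r1):
nodes: 0:x1, 1:pl, 2:pl, 5:x2, 6:pl
edges: (1,0,pre); (1,5,pre); (2,0,pre); (5,6,post)
branch 2 (rule r2):
nodes: 0:x1, 1:pl, 2:pl, 4:m, 5:x2, 6:pl, 7:m
edges: (1,0,pre); (1,5,pre); (2,0,pre); (4,2,at); (5,6,post); (7,6,at)


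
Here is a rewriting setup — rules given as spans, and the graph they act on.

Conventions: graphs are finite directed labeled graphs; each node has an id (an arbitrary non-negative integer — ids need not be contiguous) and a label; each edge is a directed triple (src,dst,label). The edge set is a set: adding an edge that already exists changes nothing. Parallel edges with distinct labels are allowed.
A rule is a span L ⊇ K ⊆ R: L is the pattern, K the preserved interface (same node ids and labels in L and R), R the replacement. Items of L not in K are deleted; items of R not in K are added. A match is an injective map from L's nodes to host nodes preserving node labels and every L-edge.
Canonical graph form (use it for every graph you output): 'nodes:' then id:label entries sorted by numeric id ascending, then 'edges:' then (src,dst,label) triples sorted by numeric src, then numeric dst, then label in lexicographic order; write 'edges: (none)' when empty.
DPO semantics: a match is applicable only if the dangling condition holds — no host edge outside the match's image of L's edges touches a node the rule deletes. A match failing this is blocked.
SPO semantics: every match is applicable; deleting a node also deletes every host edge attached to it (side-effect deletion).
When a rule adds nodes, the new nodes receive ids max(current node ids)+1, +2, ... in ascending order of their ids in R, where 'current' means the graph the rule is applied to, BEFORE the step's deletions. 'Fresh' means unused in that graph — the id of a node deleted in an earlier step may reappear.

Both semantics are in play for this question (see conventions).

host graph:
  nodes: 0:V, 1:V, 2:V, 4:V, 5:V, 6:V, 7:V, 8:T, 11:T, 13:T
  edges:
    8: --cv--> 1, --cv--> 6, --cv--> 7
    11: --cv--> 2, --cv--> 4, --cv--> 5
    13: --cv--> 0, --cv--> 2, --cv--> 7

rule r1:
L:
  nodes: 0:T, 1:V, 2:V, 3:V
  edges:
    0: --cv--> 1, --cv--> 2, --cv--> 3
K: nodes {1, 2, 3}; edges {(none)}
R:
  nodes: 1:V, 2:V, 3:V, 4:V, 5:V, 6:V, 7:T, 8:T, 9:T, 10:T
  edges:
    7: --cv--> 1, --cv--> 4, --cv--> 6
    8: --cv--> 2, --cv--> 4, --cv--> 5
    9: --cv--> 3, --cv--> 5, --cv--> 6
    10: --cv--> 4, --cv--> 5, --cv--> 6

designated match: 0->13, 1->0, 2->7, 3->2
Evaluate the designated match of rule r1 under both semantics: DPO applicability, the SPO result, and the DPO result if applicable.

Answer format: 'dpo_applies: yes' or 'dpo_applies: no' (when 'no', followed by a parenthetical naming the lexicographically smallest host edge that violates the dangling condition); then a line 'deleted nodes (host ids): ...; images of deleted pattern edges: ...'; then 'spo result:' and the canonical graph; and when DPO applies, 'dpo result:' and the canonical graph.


dpo_applies: yes
deleted nodes (host ids): 13; images of deleted pattern edges: (13,0,cv); (13,2,cv); (13,7,cv)
spo result:
nodes: 0:V, 1:V, 2:V, 4:V, 5:V, 6:V, 7:V, 8:T, 11:T, 14:V, 15:V, 16:V, 17:T, 18:T, 19:T, 20:T
edges: (8,1,cv); (8,6,cv); (8,7,cv); (11,2,cv); (11,4,cv); (11,5,cv); (17,0,cv); (17,14,cv); (17,16,cv); (18,7,cv); (18,14,cv); (18,15,cv); (19,2,cv); (19,15,cv); (19,16,cv); (20,14,cv); (20,15,cv); (20,16,cv)
dpo result:
nodes: 0:V, 1:V, 2:V, 4:V, 5:V, 6:V, 7:V, 8:T, 11:T, 14:V, 15:V, 16:V, 17:T, 18:T, 19:T, 20:T
edges: (8,1,cv); (8,6,cv); (8,7,cv); (11,2,cv); (11,4,cv); (11,5,cv); (17,0,cv); (17,14,cv); (17,16,cv); (18,7,cv); (18,14,cv); (18,15,cv); (19,2,cv); (19,15,cv); (19,16,cv); (20,14,cv); (20,15,cv); (20,16,cv)


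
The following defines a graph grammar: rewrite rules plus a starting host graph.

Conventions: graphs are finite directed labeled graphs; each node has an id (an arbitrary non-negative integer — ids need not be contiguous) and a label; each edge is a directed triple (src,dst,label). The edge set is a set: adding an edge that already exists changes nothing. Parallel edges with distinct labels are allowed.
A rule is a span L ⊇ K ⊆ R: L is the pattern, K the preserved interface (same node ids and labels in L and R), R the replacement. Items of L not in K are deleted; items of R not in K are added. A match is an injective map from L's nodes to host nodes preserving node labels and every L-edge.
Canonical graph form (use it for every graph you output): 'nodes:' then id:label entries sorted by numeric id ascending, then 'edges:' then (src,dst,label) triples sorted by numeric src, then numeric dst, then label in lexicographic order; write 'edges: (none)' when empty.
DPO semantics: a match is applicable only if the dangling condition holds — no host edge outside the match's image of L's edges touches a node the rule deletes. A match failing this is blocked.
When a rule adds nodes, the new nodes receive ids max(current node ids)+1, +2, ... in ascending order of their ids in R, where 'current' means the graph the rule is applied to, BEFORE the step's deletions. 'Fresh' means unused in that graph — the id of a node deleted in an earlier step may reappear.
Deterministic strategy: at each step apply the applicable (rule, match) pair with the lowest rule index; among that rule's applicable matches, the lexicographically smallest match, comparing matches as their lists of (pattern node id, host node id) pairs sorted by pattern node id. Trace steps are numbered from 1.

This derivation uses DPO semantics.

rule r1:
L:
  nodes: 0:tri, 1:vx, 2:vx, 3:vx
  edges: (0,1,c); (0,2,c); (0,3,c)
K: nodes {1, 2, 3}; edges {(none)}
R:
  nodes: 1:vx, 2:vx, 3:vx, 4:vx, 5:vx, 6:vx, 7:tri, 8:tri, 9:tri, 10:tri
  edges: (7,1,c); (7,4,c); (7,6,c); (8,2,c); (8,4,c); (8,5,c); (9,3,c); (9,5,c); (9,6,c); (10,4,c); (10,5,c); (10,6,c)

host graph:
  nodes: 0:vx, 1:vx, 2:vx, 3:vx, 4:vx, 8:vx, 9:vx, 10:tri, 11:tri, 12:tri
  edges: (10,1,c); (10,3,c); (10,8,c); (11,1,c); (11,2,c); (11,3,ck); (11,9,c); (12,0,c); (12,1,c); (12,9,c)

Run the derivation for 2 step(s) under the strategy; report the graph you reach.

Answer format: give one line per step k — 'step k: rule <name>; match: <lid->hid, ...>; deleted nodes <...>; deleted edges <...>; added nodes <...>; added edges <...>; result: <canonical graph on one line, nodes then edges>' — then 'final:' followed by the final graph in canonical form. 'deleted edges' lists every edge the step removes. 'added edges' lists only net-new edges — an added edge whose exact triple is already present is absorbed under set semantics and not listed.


step 1: rule r1; match: 0->10, 1->1, 2->3, 3->8; deleted nodes 10; deleted edges (10,1,c); (10,3,c); (10,8,c); added nodes 13, 14, 15, 16, 17, 18, 19; added edges (16,1,c); (16,13,c); (16,15,c); (17,3,c); (17,13,c); (17,14,c); (18,8,c); (18,14,c); (18,15,c); (19,13,c); (19,14,c); (19,15,c); result: nodes: 0:vx, 1:vx, 2:vx, 3:vx, 4:vx, 8:vx, 9:vx, 11:tri, 12:tri, 13:vx, 14:vx, 15:vx, 16:tri, 17:tri, 18:tri, 19:tri edges: (11,1,c); (11,2,c); (11,3,ck); (11,9,c); (12,0,c); (12,1,c); (12,9,c); (16,1,c); (16,13,c); (16,15,c); (17,3,c); (17,13,c); (17,14,c); (18,8,c); (18,14,c); (18,15,c); (19,13,c); (19,14,c); (19,15,c)
step 2: rule r1; match: 0->12, 1->0, 2->1, 3->9; deleted nodes 12; deleted edges (12,0,c); (12,1,c); (12,9,c); added nodes 20, 21, 22, 23, 24, 25, 26; added edges (23,0,c); (23,20,c); (23,22,c); (24,1,c); (24,20,c); (24,21,c); (25,9,c); (25,21,c); (25,22,c); (26,20,c); (26,21,c); (26,22,c); result: nodes: 0:vx, 1:vx, 2:vx, 3:vx, 4:vx, 8:vx, 9:vx, 11:tri, 13:vx, 14:vx, 15:vx, 16:tri, 17:tri, 18:tri, 19:tri, 20:vx, 21:vx, 22:vx, 23:tri, 24:tri, 25:tri, 26:tri edges: (11,1,c); (11,2,c); (11,3,ck); (11,9,c); (16,1,c); (16,13,c); (16,15,c); (17,3,c); (17,13,c); (17,14,c); (18,8,c); (18,14,c); (18,15,c); (19,13,c); (19,14,c); (19,15,c); (23,0,c); (23,20,c); (23,22,c); (24,1,c); (24,20,c); (24,21,c); (25,9,c); (25,21,c); (25,22,c); (26,20,c); (26,21,c); (26,22,c)
final:
nodes: 0:vx, 1:vx, 2:vx, 3:vx, 4:vx, 8:vx, 9:vx, 11:tri, 13:vx, 14:vx, 15:vx, 16:tri, 17:tri, 18:tri, 19:tri, 20:vx, 21:vx, 22:vx, 23:tri, 24:tri, 25:tri, 26:tri
edges: (11,1,c); (11,2,c); (11,3,ck); (11,9,c); (16,1,c); (16,13,c); (16,15,c); (17,3,c); (17,13,c); (17,14,c); (18,8,c); (18,14,c); (18,15,c); (19,13,c); (19,14,c); (19,15,c); (23,0,c); (23,20,c); (23,22,c); (24,1,c); (24,20,c); (24,21,c); (25,9,c); (25,21,c); (25,22,c); (26,20,c); (26,21,c); (26,22,c)


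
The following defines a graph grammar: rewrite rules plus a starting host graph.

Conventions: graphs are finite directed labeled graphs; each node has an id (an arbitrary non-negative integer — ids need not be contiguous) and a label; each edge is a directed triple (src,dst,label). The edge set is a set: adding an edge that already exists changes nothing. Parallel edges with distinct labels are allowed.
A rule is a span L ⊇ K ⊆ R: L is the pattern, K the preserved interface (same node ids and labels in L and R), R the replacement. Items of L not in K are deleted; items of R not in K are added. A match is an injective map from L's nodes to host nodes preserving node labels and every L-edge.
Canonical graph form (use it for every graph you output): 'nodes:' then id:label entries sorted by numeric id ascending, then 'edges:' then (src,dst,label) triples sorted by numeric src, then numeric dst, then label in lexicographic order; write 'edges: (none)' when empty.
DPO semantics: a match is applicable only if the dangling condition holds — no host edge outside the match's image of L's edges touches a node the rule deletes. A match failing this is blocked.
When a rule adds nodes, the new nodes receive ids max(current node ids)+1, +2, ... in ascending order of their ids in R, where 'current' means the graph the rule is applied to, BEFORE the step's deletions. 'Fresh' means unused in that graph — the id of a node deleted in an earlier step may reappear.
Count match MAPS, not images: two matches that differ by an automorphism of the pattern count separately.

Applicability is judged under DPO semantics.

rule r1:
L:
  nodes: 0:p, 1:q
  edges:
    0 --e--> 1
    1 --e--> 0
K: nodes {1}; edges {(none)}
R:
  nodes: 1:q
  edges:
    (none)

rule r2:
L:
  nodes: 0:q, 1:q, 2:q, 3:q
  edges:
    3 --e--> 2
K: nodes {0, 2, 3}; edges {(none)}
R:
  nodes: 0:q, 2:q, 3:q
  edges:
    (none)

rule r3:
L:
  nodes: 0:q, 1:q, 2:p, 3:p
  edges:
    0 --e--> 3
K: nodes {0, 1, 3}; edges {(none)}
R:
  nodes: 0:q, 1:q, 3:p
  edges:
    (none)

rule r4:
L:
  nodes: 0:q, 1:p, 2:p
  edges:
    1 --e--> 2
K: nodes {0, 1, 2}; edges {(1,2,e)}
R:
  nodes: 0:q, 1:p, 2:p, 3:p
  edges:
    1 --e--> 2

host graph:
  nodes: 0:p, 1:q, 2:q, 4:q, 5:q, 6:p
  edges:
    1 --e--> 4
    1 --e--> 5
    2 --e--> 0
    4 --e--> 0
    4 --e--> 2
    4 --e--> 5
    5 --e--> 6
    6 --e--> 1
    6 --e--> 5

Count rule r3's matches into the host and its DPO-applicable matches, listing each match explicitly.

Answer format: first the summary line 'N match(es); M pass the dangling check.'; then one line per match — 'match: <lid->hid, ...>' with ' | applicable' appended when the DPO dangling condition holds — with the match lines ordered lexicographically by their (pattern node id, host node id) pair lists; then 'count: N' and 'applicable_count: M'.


9 match(es); 0 pass the dangling check.
match: 0->2, 1->1, 2->6, 3->0
match: 0->2, 1->4, 2->6, 3->0
match: 0->2, 1->5, 2->6, 3->0
match: 0->4, 1->1, 2->6, 3->0
match: 0->4, 1->2, 2->6, 3->0
match: 0->4, 1->5, 2->6, 3->0
match: 0->5, 1->1, 2->0, 3->6
match: 0->5, 1->2, 2->0, 3->6
match: 0->5, 1->4, 2->0, 3->6
count: 9
applicable_count: 0
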